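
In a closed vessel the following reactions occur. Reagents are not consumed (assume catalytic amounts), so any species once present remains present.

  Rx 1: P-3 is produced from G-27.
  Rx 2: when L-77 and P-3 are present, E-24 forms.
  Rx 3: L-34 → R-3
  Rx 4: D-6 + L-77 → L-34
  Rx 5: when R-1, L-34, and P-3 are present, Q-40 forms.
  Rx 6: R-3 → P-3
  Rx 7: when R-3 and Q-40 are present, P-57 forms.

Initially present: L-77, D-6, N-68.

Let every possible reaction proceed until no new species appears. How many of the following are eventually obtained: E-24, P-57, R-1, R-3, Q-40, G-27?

2

D-6 and L-77 present → L-34 forms (Rx 4).
L-34 present → R-3 forms (Rx 3).
R-3 present → P-3 forms (Rx 6).
L-77 and P-3 present → E-24 forms (Rx 2).
E-24: reached.
P-57 would need R-3 and Q-40 (Rx 7), but Q-40 never forms.
No rule produces R-1, and it is not given.
R-3: reached.
Q-40 would need R-1, L-34, and P-3 (Rx 5), but R-1 never forms.
No rule produces G-27, and it is not given.
Reached: E-24 and R-3 — 2 of the 6.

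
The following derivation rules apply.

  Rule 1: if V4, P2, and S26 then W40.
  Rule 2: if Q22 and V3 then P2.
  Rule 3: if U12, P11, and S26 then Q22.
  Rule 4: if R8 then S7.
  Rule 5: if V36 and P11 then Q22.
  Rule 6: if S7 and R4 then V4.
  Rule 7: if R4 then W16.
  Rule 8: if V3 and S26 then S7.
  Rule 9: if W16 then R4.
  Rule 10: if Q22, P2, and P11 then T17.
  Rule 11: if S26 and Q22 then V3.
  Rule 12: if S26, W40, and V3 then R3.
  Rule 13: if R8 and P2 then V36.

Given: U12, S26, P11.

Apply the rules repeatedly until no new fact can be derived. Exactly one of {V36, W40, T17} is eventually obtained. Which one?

T17

From U12, P11, and S26, Rule 3 gives Q22.
From S26 and Q22, Rule 11 gives V3.
Q22 and V3 hold, so P2 follows (Rule 2).
Q22, P2, and P11 hold, so T17 follows (Rule 10).
V36 would need R8 and P2 (Rule 13), but R8 is never established. W40 would need V4, P2, and S26 (Rule 1), but V4 is never established.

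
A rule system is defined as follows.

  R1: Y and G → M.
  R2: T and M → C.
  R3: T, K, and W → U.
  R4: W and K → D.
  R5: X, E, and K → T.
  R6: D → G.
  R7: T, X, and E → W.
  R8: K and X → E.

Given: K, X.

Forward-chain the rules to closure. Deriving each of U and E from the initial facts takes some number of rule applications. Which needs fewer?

E

E: From K and X, R8 gives E. [1 rule application]
U: K and X hold, so E follows (R8). X, E, and K hold, so T follows (R5). From T, X, and E, R7 gives W. From T, K, and W, R3 gives U. [4 rule applications]
E needs fewer.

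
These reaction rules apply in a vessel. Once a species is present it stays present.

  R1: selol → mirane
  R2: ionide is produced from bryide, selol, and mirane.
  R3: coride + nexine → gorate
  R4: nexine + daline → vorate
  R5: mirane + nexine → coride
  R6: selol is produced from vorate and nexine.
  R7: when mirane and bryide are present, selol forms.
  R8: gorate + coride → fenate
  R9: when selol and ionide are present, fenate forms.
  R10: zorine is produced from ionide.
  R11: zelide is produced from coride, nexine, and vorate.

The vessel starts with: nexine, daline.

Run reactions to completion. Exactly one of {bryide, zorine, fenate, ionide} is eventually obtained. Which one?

fenate

nexine and daline present → vorate forms (R4).
vorate and nexine present → selol forms (R6).
selol present → mirane forms (R1).
mirane and nexine present → coride forms (R5).
coride and nexine present → gorate forms (R3).
gorate and coride present → fenate forms (R8).
ionide would need bryide, selol, and mirane (R2), but bryide never forms. No rule produces bryide, and it is not given. zorine would need ionide (R10), but ionide never forms.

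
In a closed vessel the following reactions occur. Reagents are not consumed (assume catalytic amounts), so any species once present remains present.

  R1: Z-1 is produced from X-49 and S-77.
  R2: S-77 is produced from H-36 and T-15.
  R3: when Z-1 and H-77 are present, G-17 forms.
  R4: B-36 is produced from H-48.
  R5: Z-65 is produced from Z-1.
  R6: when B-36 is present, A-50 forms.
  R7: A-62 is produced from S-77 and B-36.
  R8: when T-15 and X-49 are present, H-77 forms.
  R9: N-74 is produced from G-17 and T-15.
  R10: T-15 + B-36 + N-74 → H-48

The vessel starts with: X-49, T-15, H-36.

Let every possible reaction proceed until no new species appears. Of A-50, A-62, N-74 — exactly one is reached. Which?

N-74

H-36 and T-15 present → S-77 forms (R2).
T-15 and X-49 present → H-77 forms (R8).
X-49 and S-77 present → Z-1 forms (R1).
Z-1 and H-77 present → G-17 forms (R3).
G-17 and T-15 present → N-74 forms (R9).
A-50 would need B-36 (R6), but B-36 never forms. A-62 would need S-77 and B-36 (R7), but B-36 never forms.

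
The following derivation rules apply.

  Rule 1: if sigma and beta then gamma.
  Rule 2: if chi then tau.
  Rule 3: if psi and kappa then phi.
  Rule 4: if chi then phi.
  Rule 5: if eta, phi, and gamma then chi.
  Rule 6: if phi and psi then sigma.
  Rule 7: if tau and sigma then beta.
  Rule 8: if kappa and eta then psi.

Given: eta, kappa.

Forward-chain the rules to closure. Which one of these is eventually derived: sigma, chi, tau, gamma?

From kappa and eta, Rule 8 gives psi.
From psi and kappa, Rule 3 gives phi.
phi and psi hold, so sigma follows (Rule 6).
chi would need eta, phi, and gamma (Rule 5), but gamma is never established. gamma would need sigma and beta (Rule 1), but beta is never established. tau would need chi (Rule 2), but chi is never established.

sigma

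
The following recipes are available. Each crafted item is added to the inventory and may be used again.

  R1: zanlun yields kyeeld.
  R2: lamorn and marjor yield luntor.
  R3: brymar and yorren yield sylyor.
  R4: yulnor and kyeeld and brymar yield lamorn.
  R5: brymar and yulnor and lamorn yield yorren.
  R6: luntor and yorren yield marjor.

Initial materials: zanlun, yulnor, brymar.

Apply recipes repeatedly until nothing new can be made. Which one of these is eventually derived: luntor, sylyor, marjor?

Using R1, zanlun makes kyeeld.
Using R4, yulnor, kyeeld, and brymar make lamorn.
brymar and yulnor and lamorn → yorren (R5).
Using R3, brymar and yorren make sylyor.
marjor would need luntor and yorren (R6), but luntor is never obtained. luntor would need lamorn and marjor (R2), but marjor is never obtained.

sylyor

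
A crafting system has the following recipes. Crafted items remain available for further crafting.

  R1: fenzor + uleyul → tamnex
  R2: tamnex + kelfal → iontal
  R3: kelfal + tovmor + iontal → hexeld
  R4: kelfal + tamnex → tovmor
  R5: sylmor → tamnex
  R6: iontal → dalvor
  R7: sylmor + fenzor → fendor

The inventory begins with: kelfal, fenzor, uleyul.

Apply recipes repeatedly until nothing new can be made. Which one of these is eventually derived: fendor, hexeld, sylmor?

fenzor + uleyul → tamnex (R1).
tamnex + kelfal → iontal (R2).
kelfal + tamnex → tovmor (R4).
kelfal + tovmor + iontal → hexeld (R3).
No rule produces sylmor, and it is not given. fendor would need sylmor and fenzor (R7), but sylmor is never obtained.

hexeld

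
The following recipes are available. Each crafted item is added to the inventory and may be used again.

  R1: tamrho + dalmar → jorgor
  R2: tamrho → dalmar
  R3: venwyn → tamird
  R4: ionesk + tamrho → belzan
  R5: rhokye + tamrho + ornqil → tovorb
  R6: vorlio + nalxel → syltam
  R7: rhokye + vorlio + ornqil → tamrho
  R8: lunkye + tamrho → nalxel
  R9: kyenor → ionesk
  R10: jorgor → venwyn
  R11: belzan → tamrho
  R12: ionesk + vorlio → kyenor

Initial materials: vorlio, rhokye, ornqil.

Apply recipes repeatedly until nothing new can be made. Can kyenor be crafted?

kyenor would need ionesk and vorlio (R12), but ionesk is never obtained.

No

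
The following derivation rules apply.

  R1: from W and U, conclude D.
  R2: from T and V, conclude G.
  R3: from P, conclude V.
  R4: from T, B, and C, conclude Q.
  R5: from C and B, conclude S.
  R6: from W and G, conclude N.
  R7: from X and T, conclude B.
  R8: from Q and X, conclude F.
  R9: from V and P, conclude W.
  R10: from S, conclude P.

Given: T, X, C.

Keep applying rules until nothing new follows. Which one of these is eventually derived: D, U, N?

N

From X and T, R7 gives B.
C and B hold, so S follows (R5).
S holds, so P follows (R10).
P holds, so V follows (R3).
T and V hold, so G follows (R2).
V and P hold, so W follows (R9).
W and G hold, so N follows (R6).
D would need W and U (R1), but U is never established. No rule produces U, and it is not given.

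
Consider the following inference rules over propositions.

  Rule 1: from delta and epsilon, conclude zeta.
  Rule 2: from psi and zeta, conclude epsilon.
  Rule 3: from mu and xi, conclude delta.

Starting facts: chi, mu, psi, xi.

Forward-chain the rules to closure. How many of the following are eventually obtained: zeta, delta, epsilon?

1

From mu and xi, Rule 3 gives delta.
zeta would need delta and epsilon (Rule 1), but epsilon is never established.
delta: reached.
epsilon would need psi and zeta (Rule 2), but zeta is never established.
Reached: delta — 1 of the 3.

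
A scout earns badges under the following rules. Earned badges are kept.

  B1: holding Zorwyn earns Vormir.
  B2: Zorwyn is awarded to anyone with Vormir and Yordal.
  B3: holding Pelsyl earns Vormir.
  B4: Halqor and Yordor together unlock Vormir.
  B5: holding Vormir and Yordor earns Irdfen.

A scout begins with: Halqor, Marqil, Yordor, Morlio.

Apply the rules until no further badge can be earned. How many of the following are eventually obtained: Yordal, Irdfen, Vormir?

With Halqor and Yordor, Vormir is earned (B4).
With Vormir and Yordor, Irdfen is earned (B5).
No rule produces Yordal, and it is not given.
Irdfen: reached.
Vormir: reached.
Reached: Irdfen and Vormir — 2 of the 3.

2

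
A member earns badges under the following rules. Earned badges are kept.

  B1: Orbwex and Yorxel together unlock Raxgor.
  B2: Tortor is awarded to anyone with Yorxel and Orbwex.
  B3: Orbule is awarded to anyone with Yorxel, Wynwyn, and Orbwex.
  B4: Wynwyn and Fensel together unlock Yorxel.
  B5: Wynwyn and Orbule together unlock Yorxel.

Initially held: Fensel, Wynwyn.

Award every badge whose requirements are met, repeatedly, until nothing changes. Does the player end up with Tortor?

Tortor would need Yorxel and Orbwex (B2), but Orbwex is never earned.

No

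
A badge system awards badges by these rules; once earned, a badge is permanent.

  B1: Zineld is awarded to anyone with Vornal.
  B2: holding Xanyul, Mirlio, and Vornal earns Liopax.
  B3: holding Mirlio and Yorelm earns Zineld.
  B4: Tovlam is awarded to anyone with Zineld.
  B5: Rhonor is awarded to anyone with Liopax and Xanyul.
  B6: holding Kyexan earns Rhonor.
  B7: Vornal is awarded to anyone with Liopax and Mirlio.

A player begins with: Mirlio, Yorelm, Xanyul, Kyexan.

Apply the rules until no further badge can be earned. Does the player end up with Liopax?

Liopax would need Xanyul, Mirlio, and Vornal (B2), but Vornal is never earned.

No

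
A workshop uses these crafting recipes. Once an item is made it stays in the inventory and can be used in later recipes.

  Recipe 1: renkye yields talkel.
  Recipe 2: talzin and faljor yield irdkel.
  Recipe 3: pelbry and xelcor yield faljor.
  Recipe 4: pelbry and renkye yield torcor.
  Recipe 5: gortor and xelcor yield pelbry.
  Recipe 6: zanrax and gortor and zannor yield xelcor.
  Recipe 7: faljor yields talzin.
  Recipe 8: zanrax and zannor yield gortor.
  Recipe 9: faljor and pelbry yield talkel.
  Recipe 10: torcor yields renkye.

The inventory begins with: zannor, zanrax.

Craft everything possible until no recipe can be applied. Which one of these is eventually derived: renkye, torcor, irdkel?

zanrax and zannor → gortor (Recipe 8).
Using Recipe 6, zanrax, gortor, and zannor make xelcor.
gortor and xelcor → pelbry (Recipe 5).
pelbry and xelcor → faljor (Recipe 3).
faljor → talzin (Recipe 7).
talzin and faljor → irdkel (Recipe 2).
torcor would need pelbry and renkye (Recipe 4), but renkye is never obtained. renkye would need torcor (Recipe 10), but torcor is never obtained.

irdkel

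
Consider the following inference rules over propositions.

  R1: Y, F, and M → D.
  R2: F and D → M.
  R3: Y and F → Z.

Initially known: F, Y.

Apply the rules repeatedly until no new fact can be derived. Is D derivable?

D would need Y, F, and M (R1), but M is never established.

No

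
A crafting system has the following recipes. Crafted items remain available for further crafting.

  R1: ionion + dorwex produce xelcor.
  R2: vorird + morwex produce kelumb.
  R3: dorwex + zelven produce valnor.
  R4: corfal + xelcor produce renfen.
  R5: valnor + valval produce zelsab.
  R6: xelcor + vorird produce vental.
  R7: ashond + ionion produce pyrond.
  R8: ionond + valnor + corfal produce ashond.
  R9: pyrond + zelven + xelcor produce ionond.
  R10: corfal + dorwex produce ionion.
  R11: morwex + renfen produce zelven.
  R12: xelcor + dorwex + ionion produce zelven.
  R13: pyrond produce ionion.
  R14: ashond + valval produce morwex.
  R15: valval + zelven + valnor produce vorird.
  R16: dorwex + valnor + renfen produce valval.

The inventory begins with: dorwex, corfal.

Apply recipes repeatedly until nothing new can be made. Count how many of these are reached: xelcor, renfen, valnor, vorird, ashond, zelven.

Using R10, corfal and dorwex make ionion.
Using R1, ionion and dorwex make xelcor.
Using R12, xelcor, dorwex, and ionion make zelven.
corfal + xelcor → renfen (R4).
Using R3, dorwex and zelven make valnor.
dorwex + valnor + renfen → valval (R16).
Using R15, valval, zelven, and valnor make vorird.
xelcor: reached.
renfen: reached.
valnor: reached.
vorird: reached.
ashond would need ionond, valnor, and corfal (R8), but ionond is never obtained.
zelven: reached.
Reached: xelcor, renfen, valnor, vorird, and zelven — 5 of the 6.

5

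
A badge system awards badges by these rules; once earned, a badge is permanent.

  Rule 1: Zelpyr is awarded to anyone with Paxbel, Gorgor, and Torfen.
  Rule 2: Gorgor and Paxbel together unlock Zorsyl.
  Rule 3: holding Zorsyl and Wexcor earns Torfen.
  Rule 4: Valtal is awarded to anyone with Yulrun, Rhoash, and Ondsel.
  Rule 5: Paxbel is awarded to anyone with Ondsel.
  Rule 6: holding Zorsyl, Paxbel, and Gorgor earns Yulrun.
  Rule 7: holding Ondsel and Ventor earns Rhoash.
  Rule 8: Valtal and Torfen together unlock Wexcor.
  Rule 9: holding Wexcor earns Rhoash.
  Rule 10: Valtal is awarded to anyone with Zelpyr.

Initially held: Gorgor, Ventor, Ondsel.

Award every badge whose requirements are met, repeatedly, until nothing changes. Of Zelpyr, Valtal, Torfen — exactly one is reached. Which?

Valtal

With Ondsel, Paxbel is earned (Rule 5).
With Ondsel and Ventor, Rhoash is earned (Rule 7).
With Gorgor and Paxbel, Zorsyl is earned (Rule 2).
With Zorsyl, Paxbel, and Gorgor, Yulrun is earned (Rule 6).
With Yulrun, Rhoash, and Ondsel, Valtal is earned (Rule 4).
Torfen would need Zorsyl and Wexcor (Rule 3), but Wexcor is never earned. Zelpyr would need Paxbel, Gorgor, and Torfen (Rule 1), but Torfen is never earned.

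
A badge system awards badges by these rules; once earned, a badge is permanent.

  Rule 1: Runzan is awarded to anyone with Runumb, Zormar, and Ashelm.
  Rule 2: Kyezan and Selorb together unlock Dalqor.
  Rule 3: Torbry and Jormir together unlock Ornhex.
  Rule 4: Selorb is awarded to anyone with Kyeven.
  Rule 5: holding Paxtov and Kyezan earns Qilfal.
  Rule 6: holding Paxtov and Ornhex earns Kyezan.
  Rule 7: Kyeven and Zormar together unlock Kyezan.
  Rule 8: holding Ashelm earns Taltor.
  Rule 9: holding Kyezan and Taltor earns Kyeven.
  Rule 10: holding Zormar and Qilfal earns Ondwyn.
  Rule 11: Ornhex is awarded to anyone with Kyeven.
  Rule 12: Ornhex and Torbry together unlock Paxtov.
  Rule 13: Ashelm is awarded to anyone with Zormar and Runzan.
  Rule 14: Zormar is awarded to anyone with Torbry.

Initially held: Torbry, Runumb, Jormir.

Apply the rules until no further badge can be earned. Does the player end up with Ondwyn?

Yes

With Torbry and Jormir, Ornhex is earned (Rule 3).
With Torbry, Zormar is earned (Rule 14).
With Ornhex and Torbry, Paxtov is earned (Rule 12).
With Paxtov and Ornhex, Kyezan is earned (Rule 6).
With Paxtov and Kyezan, Qilfal is earned (Rule 5).
With Zormar and Qilfal, Ondwyn is earned (Rule 10).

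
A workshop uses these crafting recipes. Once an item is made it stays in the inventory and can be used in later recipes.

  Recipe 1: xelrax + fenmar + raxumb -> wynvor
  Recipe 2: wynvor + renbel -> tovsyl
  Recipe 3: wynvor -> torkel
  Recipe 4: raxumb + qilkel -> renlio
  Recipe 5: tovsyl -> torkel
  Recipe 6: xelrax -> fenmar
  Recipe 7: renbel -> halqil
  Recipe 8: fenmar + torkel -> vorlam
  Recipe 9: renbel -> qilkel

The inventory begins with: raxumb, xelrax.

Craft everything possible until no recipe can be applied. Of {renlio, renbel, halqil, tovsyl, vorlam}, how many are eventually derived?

Using Recipe 6, xelrax makes fenmar.
Using Recipe 1, xelrax, fenmar, and raxumb make wynvor.
Using Recipe 3, wynvor makes torkel.
fenmar + torkel -> vorlam (Recipe 8).
renlio would need raxumb and qilkel (Recipe 4), but qilkel is never obtained.
No rule produces renbel, and it is not given.
halqil would need renbel (Recipe 7), but renbel is never obtained.
tovsyl would need wynvor and renbel (Recipe 2), but renbel is never obtained.
vorlam: reached.
Reached: vorlam — 1 of the 5.

1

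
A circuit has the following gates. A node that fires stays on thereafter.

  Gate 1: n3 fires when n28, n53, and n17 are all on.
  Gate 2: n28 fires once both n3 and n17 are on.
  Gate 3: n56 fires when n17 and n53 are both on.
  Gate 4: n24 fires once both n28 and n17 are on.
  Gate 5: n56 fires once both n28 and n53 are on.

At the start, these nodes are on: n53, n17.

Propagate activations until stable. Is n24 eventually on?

No

n24 would need n28 and n17 (Gate 4), but n28 never turns on.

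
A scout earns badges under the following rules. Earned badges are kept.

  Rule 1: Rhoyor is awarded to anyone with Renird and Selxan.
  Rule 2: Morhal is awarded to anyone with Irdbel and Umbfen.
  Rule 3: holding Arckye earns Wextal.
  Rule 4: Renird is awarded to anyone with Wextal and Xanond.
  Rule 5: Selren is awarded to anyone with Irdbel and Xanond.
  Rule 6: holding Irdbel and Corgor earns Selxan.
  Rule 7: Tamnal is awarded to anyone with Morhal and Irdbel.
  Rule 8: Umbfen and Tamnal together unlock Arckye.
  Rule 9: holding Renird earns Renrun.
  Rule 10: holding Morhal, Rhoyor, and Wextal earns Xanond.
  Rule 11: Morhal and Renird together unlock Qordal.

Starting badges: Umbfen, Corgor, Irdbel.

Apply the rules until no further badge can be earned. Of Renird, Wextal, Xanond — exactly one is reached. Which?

Wextal

With Irdbel and Umbfen, Morhal is earned (Rule 2).
With Morhal and Irdbel, Tamnal is earned (Rule 7).
With Umbfen and Tamnal, Arckye is earned (Rule 8).
With Arckye, Wextal is earned (Rule 3).
Renird would need Wextal and Xanond (Rule 4), but Xanond is never earned. Xanond would need Morhal, Rhoyor, and Wextal (Rule 10), but Rhoyor is never earned.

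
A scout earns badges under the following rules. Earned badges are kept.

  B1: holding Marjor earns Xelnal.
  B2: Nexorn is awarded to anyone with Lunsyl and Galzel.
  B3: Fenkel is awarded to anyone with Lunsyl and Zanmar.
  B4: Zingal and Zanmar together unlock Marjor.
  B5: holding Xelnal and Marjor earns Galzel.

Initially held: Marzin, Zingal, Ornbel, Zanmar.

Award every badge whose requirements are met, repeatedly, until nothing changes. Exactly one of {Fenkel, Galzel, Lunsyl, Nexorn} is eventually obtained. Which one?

With Zingal and Zanmar, Marjor is earned (B4).
With Marjor, Xelnal is earned (B1).
With Xelnal and Marjor, Galzel is earned (B5).
No rule produces Lunsyl, and it is not given. Nexorn would need Lunsyl and Galzel (B2), but Lunsyl is never earned. Fenkel would need Lunsyl and Zanmar (B3), but Lunsyl is never earned.

Galzel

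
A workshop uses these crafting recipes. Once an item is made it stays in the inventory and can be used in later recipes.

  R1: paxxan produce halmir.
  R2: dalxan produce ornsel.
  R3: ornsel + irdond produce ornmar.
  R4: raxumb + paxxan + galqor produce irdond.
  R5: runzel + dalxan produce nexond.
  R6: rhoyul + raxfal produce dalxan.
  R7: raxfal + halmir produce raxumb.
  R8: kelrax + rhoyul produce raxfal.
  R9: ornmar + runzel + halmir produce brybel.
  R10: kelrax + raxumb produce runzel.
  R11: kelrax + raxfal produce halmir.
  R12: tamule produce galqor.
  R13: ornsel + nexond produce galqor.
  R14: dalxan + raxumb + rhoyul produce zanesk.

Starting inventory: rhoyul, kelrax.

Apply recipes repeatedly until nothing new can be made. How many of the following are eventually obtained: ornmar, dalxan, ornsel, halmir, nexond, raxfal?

Using R8, kelrax and rhoyul make raxfal.
rhoyul + raxfal → dalxan (R6).
kelrax + raxfal → halmir (R11).
dalxan → ornsel (R2).
Using R7, raxfal and halmir make raxumb.
Using R10, kelrax and raxumb make runzel.
runzel + dalxan → nexond (R5).
ornmar would need ornsel and irdond (R3), but irdond is never obtained.
dalxan: reached.
ornsel: reached.
halmir: reached.
nexond: reached.
raxfal: reached.
Reached: dalxan, ornsel, halmir, nexond, and raxfal — 5 of the 6.

5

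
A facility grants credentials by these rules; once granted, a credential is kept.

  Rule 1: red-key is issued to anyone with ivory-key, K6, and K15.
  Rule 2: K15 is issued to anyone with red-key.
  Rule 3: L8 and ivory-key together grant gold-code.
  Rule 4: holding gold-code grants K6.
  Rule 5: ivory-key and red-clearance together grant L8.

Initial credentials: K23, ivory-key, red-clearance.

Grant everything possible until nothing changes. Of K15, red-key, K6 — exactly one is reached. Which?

Holding ivory-key and red-clearance grants L8 (Rule 5).
Holding L8 and ivory-key grants gold-code (Rule 3).
Holding gold-code grants K6 (Rule 4).
K15 would need red-key (Rule 2), but red-key is never granted. red-key would need ivory-key, K6, and K15 (Rule 1), but K15 is never granted.

K6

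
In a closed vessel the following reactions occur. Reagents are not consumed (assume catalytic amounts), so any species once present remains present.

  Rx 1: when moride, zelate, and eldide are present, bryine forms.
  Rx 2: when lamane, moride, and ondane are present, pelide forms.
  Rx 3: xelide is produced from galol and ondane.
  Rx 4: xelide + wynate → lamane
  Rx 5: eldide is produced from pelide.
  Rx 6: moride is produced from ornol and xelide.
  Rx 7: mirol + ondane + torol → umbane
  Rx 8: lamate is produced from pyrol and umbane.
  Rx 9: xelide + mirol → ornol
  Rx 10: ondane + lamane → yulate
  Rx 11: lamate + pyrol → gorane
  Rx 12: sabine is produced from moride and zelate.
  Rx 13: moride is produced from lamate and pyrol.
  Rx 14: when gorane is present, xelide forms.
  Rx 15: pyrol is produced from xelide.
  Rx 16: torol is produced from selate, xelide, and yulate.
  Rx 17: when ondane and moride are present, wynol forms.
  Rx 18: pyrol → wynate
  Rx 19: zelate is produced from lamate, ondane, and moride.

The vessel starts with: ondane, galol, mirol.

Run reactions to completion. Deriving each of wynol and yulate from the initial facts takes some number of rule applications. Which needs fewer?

wynol

wynol: galol and ondane present → xelide forms (Rx 3). xelide and mirol present → ornol forms (Rx 9). ornol and xelide present → moride forms (Rx 6). ondane and moride present → wynol forms (Rx 17). [4 rule applications]
yulate: galol and ondane present → xelide forms (Rx 3). xelide present → pyrol forms (Rx 15). pyrol present → wynate forms (Rx 18). xelide and wynate present → lamane forms (Rx 4). ondane and lamane present → yulate forms (Rx 10). [5 rule applications]
wynol needs fewer.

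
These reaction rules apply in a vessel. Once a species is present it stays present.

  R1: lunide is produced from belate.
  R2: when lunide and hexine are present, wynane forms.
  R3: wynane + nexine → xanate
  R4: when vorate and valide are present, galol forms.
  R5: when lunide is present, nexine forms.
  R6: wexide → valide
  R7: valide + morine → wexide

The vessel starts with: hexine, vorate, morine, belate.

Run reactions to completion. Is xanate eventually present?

Yes

belate present → lunide forms (R1).
lunide present → nexine forms (R5).
lunide and hexine present → wynane forms (R2).
wynane and nexine present → xanate forms (R3).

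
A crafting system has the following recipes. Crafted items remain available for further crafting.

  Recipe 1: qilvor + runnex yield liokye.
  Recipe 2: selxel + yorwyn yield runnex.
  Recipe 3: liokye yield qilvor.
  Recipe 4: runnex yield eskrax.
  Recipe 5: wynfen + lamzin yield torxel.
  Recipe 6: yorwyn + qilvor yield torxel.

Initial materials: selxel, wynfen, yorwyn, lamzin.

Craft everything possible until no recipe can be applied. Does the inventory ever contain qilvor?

No

qilvor would need liokye (Recipe 3), but liokye is never obtained.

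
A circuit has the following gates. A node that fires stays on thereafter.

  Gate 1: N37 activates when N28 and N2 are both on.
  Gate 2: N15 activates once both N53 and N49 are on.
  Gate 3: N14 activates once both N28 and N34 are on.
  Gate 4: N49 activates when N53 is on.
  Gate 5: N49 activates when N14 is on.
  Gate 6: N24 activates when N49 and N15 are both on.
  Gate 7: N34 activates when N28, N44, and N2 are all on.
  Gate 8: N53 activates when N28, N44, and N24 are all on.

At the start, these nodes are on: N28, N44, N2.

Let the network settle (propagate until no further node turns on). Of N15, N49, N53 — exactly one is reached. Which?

N49

Gate 7: N28, N44, and N2 on → N34 on.
N28 and N34 are on, so N14 activates (Gate 3).
Gate 5: N14 on → N49 on.
N53 would need N28, N44, and N24 (Gate 8), but N24 never turns on. N15 would need N53 and N49 (Gate 2), but N53 never turns on.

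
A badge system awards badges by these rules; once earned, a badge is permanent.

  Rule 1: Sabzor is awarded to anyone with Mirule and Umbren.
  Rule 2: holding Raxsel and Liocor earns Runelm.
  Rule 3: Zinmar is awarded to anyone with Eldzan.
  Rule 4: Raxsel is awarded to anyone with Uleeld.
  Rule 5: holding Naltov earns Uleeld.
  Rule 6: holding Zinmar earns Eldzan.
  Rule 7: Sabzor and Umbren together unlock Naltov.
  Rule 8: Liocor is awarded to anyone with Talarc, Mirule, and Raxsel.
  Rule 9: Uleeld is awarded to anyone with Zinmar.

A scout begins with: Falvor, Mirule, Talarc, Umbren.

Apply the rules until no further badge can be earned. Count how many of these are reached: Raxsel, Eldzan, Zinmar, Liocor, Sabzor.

With Mirule and Umbren, Sabzor is earned (Rule 1).
With Sabzor and Umbren, Naltov is earned (Rule 7).
With Naltov, Uleeld is earned (Rule 5).
With Uleeld, Raxsel is earned (Rule 4).
With Talarc, Mirule, and Raxsel, Liocor is earned (Rule 8).
Raxsel: reached.
Eldzan would need Zinmar (Rule 6), but Zinmar is never earned.
Zinmar would need Eldzan (Rule 3), but Eldzan is never earned.
Liocor: reached.
Sabzor: reached.
Reached: Raxsel, Liocor, and Sabzor — 3 of the 5.

3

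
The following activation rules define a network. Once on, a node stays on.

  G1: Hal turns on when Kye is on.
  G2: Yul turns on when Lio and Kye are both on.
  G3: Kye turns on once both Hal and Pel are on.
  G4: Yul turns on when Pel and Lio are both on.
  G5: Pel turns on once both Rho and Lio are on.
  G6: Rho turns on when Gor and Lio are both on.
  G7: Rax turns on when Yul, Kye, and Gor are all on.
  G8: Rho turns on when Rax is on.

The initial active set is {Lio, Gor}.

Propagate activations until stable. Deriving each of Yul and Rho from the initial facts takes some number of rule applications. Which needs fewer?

Rho

Rho: Gor and Lio are on, so Rho turns on (G6). [1 rule application]
Yul: Gor and Lio are on, so Rho turns on (G6). G5: Rho and Lio on → Pel on. Pel and Lio are on, so Yul turns on (G4). [3 rule applications]
Rho needs fewer.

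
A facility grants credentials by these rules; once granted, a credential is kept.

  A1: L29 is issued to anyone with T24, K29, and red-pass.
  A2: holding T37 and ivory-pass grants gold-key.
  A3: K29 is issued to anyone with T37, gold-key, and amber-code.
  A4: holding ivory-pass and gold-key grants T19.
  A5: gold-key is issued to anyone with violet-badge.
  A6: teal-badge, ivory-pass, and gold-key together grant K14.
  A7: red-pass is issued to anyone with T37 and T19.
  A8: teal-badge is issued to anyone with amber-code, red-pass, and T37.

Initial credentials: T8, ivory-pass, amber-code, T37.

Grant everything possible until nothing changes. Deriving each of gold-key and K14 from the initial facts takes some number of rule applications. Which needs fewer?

gold-key

gold-key: Holding T37 and ivory-pass grants gold-key (A2). [1 rule application]
K14: Holding T37 and ivory-pass grants gold-key (A2). Holding ivory-pass and gold-key grants T19 (A4). Holding T37 and T19 grants red-pass (A7). Holding amber-code, red-pass, and T37 grants teal-badge (A8). Holding teal-badge, ivory-pass, and gold-key grants K14 (A6). [5 rule applications]
gold-key needs fewer.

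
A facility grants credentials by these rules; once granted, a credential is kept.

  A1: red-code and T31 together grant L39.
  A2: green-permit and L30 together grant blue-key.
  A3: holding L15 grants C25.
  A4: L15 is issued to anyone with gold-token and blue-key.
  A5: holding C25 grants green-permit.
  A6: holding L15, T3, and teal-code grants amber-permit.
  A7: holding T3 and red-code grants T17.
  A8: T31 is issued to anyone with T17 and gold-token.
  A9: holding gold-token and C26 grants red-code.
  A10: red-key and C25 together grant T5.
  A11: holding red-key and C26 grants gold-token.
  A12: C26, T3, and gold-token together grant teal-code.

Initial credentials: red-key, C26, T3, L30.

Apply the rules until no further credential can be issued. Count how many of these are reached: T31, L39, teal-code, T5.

Holding red-key and C26 grants gold-token (A11).
Holding gold-token and C26 grants red-code (A9).
Holding C26, T3, and gold-token grants teal-code (A12).
Holding T3 and red-code grants T17 (A7).
Holding T17 and gold-token grants T31 (A8).
Holding red-code and T31 grants L39 (A1).
T31: reached.
L39: reached.
teal-code: reached.
T5 would need red-key and C25 (A10), but C25 is never granted.
Reached: T31, L39, and teal-code — 3 of the 4.

3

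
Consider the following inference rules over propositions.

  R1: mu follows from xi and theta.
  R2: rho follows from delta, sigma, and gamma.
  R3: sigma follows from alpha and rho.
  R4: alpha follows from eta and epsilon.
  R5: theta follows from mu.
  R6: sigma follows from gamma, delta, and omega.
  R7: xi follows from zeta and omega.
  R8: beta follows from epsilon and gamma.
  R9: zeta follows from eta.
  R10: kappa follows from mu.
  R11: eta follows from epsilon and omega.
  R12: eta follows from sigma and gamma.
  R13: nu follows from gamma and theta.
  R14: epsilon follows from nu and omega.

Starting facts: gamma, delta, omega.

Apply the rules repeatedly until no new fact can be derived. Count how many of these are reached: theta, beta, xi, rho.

2

From gamma, delta, and omega, R6 gives sigma.
From sigma and gamma, R12 gives eta.
From delta, sigma, and gamma, R2 gives rho.
From eta, R9 gives zeta.
From zeta and omega, R7 gives xi.
theta would need mu (R5), but mu is never established.
beta would need epsilon and gamma (R8), but epsilon is never established.
xi: reached.
rho: reached.
Reached: xi and rho — 2 of the 4.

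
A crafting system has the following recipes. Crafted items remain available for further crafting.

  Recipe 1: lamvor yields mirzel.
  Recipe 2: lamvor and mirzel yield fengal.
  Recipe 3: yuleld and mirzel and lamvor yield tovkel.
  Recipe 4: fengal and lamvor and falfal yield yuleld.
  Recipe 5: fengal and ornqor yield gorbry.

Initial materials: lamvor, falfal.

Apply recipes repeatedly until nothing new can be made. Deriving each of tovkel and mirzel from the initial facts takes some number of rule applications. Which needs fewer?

mirzel

mirzel: Using Recipe 1, lamvor makes mirzel. [1 rule application]
tovkel: Using Recipe 1, lamvor makes mirzel. lamvor and mirzel → fengal (Recipe 2). fengal and lamvor and falfal → yuleld (Recipe 4). yuleld and mirzel and lamvor → tovkel (Recipe 3). [4 rule applications]
mirzel needs fewer.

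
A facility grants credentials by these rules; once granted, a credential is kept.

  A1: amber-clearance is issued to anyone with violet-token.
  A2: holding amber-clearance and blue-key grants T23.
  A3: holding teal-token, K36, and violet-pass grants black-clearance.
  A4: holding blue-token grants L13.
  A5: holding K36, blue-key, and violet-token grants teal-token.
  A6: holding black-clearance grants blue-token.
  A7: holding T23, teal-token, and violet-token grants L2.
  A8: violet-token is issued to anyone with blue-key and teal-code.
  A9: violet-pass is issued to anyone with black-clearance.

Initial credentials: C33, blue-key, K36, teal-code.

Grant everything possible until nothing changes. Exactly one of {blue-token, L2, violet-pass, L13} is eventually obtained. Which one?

Holding blue-key and teal-code grants violet-token (A8).
Holding K36, blue-key, and violet-token grants teal-token (A5).
Holding violet-token grants amber-clearance (A1).
Holding amber-clearance and blue-key grants T23 (A2).
Holding T23, teal-token, and violet-token grants L2 (A7).
blue-token would need black-clearance (A6), but black-clearance is never granted. L13 would need blue-token (A4), but blue-token is never granted. violet-pass would need black-clearance (A9), but black-clearance is never granted.

L2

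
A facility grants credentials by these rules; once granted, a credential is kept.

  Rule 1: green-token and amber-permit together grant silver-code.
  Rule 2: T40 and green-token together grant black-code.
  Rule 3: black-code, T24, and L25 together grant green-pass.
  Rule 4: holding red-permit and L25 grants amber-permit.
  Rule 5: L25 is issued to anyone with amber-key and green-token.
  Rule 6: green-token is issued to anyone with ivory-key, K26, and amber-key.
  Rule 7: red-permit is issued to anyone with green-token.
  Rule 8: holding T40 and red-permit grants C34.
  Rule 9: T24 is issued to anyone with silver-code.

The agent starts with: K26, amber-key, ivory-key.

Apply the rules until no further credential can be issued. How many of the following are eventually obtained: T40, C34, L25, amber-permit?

Holding ivory-key, K26, and amber-key grants green-token (Rule 6).
Holding amber-key and green-token grants L25 (Rule 5).
Holding green-token grants red-permit (Rule 7).
Holding red-permit and L25 grants amber-permit (Rule 4).
No rule produces T40, and it is not given.
C34 would need T40 and red-permit (Rule 8), but T40 is never granted.
L25: reached.
amber-permit: reached.
Reached: L25 and amber-permit — 2 of the 4.

2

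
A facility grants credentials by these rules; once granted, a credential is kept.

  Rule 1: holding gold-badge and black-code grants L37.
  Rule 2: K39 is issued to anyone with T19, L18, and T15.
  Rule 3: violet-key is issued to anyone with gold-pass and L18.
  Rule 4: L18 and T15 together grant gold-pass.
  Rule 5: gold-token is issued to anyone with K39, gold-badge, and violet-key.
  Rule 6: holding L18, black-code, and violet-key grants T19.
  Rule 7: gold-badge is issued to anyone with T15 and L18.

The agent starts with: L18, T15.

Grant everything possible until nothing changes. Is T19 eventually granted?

No

T19 would need L18, black-code, and violet-key (Rule 6), but black-code is never granted.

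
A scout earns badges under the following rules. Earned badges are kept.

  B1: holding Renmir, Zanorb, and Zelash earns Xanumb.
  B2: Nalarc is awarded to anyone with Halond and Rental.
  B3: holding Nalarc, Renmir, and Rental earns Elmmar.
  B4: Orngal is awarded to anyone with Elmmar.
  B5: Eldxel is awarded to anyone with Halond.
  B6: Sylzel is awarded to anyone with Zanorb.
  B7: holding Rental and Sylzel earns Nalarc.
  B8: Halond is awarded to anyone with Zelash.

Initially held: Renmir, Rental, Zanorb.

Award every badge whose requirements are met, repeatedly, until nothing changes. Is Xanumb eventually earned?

Xanumb would need Renmir, Zanorb, and Zelash (B1), but Zelash is never earned.

No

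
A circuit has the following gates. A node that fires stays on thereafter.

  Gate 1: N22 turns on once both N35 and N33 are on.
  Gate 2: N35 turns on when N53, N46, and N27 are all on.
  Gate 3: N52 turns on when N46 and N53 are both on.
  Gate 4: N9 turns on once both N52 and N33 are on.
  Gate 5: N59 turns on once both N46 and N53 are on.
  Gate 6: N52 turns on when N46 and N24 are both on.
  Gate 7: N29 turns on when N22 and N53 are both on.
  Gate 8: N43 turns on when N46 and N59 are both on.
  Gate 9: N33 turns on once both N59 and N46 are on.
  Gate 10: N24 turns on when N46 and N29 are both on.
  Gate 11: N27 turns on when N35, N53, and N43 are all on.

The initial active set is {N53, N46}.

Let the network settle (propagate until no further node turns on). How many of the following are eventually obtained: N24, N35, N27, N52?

1

N46 and N53 are on, so N52 turns on (Gate 3).
N24 would need N46 and N29 (Gate 10), but N29 never turns on.
N35 would need N53, N46, and N27 (Gate 2), but N27 never turns on.
N27 would need N35, N53, and N43 (Gate 11), but N35 never turns on.
N52: reached.
Reached: N52 — 1 of the 4.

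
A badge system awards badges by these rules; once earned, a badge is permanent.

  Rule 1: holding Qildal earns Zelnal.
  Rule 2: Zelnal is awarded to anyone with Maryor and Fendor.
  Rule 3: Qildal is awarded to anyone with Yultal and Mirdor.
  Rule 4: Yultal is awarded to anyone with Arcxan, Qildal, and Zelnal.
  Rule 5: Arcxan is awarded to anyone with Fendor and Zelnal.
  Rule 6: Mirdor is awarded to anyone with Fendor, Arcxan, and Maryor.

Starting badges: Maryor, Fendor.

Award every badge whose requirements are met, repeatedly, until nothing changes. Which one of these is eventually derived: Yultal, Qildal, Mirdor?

With Maryor and Fendor, Zelnal is earned (Rule 2).
With Fendor and Zelnal, Arcxan is earned (Rule 5).
With Fendor, Arcxan, and Maryor, Mirdor is earned (Rule 6).
Qildal would need Yultal and Mirdor (Rule 3), but Yultal is never earned. Yultal would need Arcxan, Qildal, and Zelnal (Rule 4), but Qildal is never earned.

Mirdor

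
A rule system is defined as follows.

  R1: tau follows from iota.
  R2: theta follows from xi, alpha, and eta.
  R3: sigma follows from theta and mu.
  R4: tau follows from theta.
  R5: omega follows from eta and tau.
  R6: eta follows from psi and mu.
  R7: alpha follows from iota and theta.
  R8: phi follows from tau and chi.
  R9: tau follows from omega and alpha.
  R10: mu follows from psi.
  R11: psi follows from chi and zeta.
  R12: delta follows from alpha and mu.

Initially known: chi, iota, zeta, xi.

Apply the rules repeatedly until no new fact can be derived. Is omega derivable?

Yes

chi and zeta hold, so psi follows (R11).
From iota, R1 gives tau.
From psi, R10 gives mu.
psi and mu hold, so eta follows (R6).
From eta and tau, R5 gives omega.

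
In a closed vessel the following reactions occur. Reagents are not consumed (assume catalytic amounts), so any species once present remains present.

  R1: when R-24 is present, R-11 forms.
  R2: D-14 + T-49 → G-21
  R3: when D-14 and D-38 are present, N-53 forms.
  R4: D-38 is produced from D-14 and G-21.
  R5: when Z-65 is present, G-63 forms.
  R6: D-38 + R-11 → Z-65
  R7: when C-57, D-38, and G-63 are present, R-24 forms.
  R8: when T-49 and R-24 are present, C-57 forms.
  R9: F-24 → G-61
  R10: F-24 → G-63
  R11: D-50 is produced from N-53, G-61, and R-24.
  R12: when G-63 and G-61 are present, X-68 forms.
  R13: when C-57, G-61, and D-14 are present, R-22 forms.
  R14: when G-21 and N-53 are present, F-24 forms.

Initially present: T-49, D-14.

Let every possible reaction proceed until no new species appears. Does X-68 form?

Yes

D-14 and T-49 present → G-21 forms (R2).
D-14 and G-21 present → D-38 forms (R4).
D-14 and D-38 present → N-53 forms (R3).
G-21 and N-53 present → F-24 forms (R14).
F-24 present → G-63 forms (R10).
F-24 present → G-61 forms (R9).
G-63 and G-61 present → X-68 forms (R12).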